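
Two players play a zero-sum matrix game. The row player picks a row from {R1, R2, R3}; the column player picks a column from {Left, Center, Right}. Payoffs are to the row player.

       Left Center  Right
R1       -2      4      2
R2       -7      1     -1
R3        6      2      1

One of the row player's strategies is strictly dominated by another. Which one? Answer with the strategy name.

R2

R1 gives a strictly higher payoff than R2 against every column: -2 > -7, 4 > 1, 2 > -1.
So R2 is strictly dominated and the row player never plays it.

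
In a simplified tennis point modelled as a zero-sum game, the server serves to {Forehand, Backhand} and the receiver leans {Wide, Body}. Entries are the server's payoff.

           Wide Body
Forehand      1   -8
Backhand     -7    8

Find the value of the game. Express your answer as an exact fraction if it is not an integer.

Row minima: Forehand → -8, Backhand → -7; maximin = -7.
Column maxima: Wide → 1, Body → 8; minimax = 1.
-7 ≠ 1, so there is no saddle point; optimal play is mixed.
Let the server play Forehand with probability p. Expected payoff against Wide: 1p + (-7)(1−p) = 8p − 7; against Body: (-8)p + 8(1−p) = −16p + 8.
Setting these equal: 8p − 7 = −16p + 8 ⇒ 24p = 15 ⇒ p = 5/8, and the value is (8)·(5/8) − 7 = -2.
For the receiver: with q = P(Wide), equating Forehand's and Backhand's payoffs gives 9q − 8 = −15q + 8 ⇒ q = 2/3.

-2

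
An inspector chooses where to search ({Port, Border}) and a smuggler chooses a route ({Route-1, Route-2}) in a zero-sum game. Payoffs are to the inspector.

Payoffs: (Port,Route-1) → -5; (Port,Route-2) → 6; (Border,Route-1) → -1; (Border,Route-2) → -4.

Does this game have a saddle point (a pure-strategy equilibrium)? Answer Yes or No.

No

Row minima: Port → -5, Border → -4; maximin = -4.
Column maxima: Route-1 → -1, Route-2 → 6; minimax = -1.
-4 ≠ -1, so no pure-strategy equilibrium exists.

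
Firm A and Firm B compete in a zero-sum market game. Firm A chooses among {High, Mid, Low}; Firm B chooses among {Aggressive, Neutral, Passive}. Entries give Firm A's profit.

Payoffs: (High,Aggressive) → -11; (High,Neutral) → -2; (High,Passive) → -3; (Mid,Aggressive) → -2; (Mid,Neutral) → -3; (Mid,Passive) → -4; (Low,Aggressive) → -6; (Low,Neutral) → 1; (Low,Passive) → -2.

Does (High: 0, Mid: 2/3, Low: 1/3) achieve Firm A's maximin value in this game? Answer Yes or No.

Yes

Against Aggressive this mix gives (2/3)·(-2) + (1/3)·(-6) = -10/3.
Against Neutral this mix gives (2/3)·(-3) + (1/3)·1 = -5/3.
Against Passive this mix gives (2/3)·(-4) + (1/3)·(-2) = -10/3.
All of Firm B's active replies (Aggressive, Passive) yield -10/3, and no column does worse for Firm A. The mix makes Firm B indifferent and guarantees -10/3, so it is optimal.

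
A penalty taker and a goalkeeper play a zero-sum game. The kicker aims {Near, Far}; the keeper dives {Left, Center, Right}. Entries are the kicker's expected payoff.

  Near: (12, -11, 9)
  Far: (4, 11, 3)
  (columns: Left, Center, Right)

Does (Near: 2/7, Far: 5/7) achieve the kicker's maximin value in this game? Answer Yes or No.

Yes

Against Left this mix gives (2/7)·12 + (5/7)·4 = 44/7.
Against Center this mix gives (2/7)·(-11) + (5/7)·11 = 33/7.
Against Right this mix gives (2/7)·9 + (5/7)·3 = 33/7.
All of the keeper's active replies (Center, Right) yield 33/7, and no column does worse for the kicker. The mix makes the keeper indifferent and guarantees 33/7, so it is optimal.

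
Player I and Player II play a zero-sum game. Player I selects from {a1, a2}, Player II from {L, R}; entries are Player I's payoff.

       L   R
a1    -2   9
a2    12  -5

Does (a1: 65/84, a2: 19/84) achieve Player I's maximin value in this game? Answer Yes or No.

No

Against L this mix gives (65/84)·(-2) + (19/84)·12 = 7/6.
Against R this mix gives (65/84)·9 + (19/84)·(-5) = 35/6.
Player II will play L, holding Player I to 7/6. Shifting weight toward the row that does better against L would raise this floor (the equalizing mix achieves 7/2 against both L and R), so the proposed strategy is not optimal.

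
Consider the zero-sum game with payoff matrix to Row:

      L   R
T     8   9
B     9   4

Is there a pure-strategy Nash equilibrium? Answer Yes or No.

Row minima: T → 8, B → 4; maximin = 8.
Column maxima: L → 9, R → 9; minimax = 9.
8 ≠ 9, so no pure-strategy equilibrium exists.

No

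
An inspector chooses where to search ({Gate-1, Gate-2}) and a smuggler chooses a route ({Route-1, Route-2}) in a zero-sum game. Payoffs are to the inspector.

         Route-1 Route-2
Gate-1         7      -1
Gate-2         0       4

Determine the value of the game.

Row minima: Gate-1 → -1, Gate-2 → 0; maximin = 0.
Column maxima: Route-1 → 7, Route-2 → 4; minimax = 4.
0 ≠ 4, so there is no saddle point; optimal play is mixed.
Let the inspector play Gate-1 with probability p. Expected payoff against Route-1: 7p + 0(1−p) = 7p; against Route-2: (-1)p + 4(1−p) = −5p + 4.
Setting these equal: 7p = −5p + 4 ⇒ 12p = 4 ⇒ p = 1/3, and the value is (7)·(1/3) = 7/3.
For the smuggler: with q = P(Route-1), equating Gate-1's and Gate-2's payoffs gives 8q − 1 = −4q + 4 ⇒ q = 5/12.

7/3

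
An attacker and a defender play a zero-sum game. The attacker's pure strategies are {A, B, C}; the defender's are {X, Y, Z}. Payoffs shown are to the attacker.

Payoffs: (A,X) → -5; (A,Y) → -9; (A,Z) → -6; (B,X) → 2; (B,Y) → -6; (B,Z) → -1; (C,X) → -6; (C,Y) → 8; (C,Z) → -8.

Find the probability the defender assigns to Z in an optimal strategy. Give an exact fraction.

2/3

Row minima: A → -9, B → -6, C → -8; maximin = -6.
Column maxima: X → 2, Y → 8, Z → -1; minimax = -1.
-6 ≠ -1, so there is no saddle point; optimal play is mixed.
A is strictly dominated by B, so the attacker never plays it.
X is strictly dominated by Z (it gives the attacker strictly more in every row), so the defender never plays it.
On the remaining 2×2 (B, C vs Y, Z):
Let the attacker play B with probability p. Expected payoff against Y: (-6)p + 8(1−p) = −14p + 8; against Z: (-1)p + (-8)(1−p) = 7p − 8.
Setting these equal: −14p + 8 = 7p − 8 ⇒ −21p = -16 ⇒ p = 16/21, and the value is (-14)·(16/21) + 8 = -8/3.
For the defender: with q = P(Y), equating B's and C's payoffs gives −5q − 1 = 16q − 8 ⇒ q = 1/3.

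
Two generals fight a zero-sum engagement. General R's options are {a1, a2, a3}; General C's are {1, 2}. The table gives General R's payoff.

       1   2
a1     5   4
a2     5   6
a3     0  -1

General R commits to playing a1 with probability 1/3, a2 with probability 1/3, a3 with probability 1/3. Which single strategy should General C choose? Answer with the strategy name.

2

If General C plays 1, General R's expected payoff is (1/3)·5 + (1/3)·5 + (1/3)·0 = 10/3.
If General C plays 2, General R's expected payoff is (1/3)·4 + (1/3)·6 + (1/3)·(-1) = 3.
General C minimizes General R's payoff; the smallest is 3, so the best response is 2.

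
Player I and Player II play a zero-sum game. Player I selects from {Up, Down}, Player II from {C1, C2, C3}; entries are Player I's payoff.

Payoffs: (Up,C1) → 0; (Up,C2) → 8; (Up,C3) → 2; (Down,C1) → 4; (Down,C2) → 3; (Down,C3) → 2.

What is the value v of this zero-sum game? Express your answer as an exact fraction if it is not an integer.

Row minima: Up → 0, Down → 2; maximin = 2.
Column maxima: C1 → 4, C2 → 8, C3 → 2; minimax = 2.
Since maximin = minimax = 2, there is a saddle point and the value is 2.

2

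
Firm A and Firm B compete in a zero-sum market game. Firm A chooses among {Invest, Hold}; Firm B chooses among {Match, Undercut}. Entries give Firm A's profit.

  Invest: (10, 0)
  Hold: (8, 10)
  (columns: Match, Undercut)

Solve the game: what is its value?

25/3

Row minima: Invest → 0, Hold → 8; maximin = 8.
Column maxima: Match → 10, Undercut → 10; minimax = 10.
8 ≠ 10, so there is no saddle point; optimal play is mixed.
Let Firm A play Invest with probability p. Expected payoff against Match: 10p + 8(1−p) = 2p + 8; against Undercut: 0p + 10(1−p) = −10p + 10.
Setting these equal: 2p + 8 = −10p + 10 ⇒ 12p = 2 ⇒ p = 1/6, and the value is (2)·(1/6) + 8 = 25/3.
For Firm B: with q = P(Match), equating Invest's and Hold's payoffs gives 10q = −2q + 10 ⇒ q = 5/6.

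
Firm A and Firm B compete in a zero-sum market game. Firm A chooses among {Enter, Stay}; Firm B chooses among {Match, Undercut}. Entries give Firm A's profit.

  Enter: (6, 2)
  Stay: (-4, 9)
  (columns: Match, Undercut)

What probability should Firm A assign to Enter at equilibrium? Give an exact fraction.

13/17

Row minima: Enter → 2, Stay → -4; maximin = 2.
Column maxima: Match → 6, Undercut → 9; minimax = 6.
2 ≠ 6, so there is no saddle point; optimal play is mixed.
Let Firm A play Enter with probability p. Expected payoff against Match: 6p + (-4)(1−p) = 10p − 4; against Undercut: 2p + 9(1−p) = −7p + 9.
Setting these equal: 10p − 4 = −7p + 9 ⇒ 17p = 13 ⇒ p = 13/17, and the value is (10)·(13/17) − 4 = 62/17.
For Firm B: with q = P(Match), equating Enter's and Stay's payoffs gives 4q + 2 = −13q + 9 ⇒ q = 7/17.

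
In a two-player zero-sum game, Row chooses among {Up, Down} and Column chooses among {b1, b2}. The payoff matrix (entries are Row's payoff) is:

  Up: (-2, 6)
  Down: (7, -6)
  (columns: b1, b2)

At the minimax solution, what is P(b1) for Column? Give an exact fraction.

Row minima: Up → -2, Down → -6; maximin = -2.
Column maxima: b1 → 7, b2 → 6; minimax = 6.
-2 ≠ 6, so there is no saddle point; optimal play is mixed.
Let Row play Up with probability p. Expected payoff against b1: (-2)p + 7(1−p) = −9p + 7; against b2: 6p + (-6)(1−p) = 12p − 6.
Setting these equal: −9p + 7 = 12p − 6 ⇒ −21p = -13 ⇒ p = 13/21, and the value is (-9)·(13/21) + 7 = 10/7.
For Column: with q = P(b1), equating Up's and Down's payoffs gives −8q + 6 = 13q − 6 ⇒ q = 4/7.

4/7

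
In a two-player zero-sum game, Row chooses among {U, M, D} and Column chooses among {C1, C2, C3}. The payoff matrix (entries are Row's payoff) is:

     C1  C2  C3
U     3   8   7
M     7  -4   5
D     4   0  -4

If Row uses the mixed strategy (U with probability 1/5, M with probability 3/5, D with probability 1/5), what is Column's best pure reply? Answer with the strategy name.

C2

If Column plays C1, Row's expected payoff is (1/5)·3 + (3/5)·7 + (1/5)·4 = 28/5.
If Column plays C2, Row's expected payoff is (1/5)·8 + (3/5)·(-4) + (1/5)·0 = -4/5.
If Column plays C3, Row's expected payoff is (1/5)·7 + (3/5)·5 + (1/5)·(-4) = 18/5.
Column minimizes Row's payoff; the smallest is -4/5, so the best response is C2.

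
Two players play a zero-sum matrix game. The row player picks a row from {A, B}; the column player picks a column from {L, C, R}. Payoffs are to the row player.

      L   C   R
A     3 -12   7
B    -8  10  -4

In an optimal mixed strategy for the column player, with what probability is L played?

2/3

Row minima: A → -12, B → -8; maximin = -8.
Column maxima: L → 3, C → 10, R → 7; minimax = 3.
-8 ≠ 3, so there is no saddle point; optimal play is mixed.
R is strictly dominated by L (it gives the row player strictly more in every row), so the column player never plays it.
On the remaining 2×2 (A, B vs L, C):
Let the row player play A with probability p. Expected payoff against L: 3p + (-8)(1−p) = 11p − 8; against C: (-12)p + 10(1−p) = −22p + 10.
Setting these equal: 11p − 8 = −22p + 10 ⇒ 33p = 18 ⇒ p = 6/11, and the value is (11)·(6/11) − 8 = -2.
For the column player: with q = P(L), equating A's and B's payoffs gives 15q − 12 = −18q + 10 ⇒ q = 2/3.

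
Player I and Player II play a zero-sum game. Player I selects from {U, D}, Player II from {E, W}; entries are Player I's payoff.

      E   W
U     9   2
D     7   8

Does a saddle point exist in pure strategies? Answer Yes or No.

Row minima: U → 2, D → 7; maximin = 7.
Column maxima: E → 9, W → 8; minimax = 8.
7 ≠ 8, so no pure-strategy equilibrium exists.

No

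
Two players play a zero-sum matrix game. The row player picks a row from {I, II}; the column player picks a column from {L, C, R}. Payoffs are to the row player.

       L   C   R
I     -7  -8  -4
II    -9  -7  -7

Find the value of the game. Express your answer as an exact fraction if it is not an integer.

-23/3

Row minima: I → -8, II → -9; maximin = -8.
Column maxima: L → -7, C → -7, R → -4; minimax = -7.
-8 ≠ -7, so there is no saddle point; optimal play is mixed.
R is strictly dominated by L (it gives the row player strictly more in every row), so the column player never plays it.
On the remaining 2×2 (I, II vs L, C):
Let the row player play I with probability p. Expected payoff against L: (-7)p + (-9)(1−p) = 2p − 9; against C: (-8)p + (-7)(1−p) = −p − 7.
Setting these equal: 2p − 9 = −p − 7 ⇒ 3p = 2 ⇒ p = 2/3, and the value is (2)·(2/3) − 9 = -23/3.
For the column player: with q = P(L), equating I's and II's payoffs gives q − 8 = −2q − 7 ⇒ q = 1/3.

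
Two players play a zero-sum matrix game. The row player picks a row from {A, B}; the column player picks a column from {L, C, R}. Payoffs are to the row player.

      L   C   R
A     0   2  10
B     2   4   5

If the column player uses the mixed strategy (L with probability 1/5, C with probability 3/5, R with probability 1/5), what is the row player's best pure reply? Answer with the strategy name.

Expected payoff of A: (1/5)·0 + (3/5)·2 + (1/5)·10 = 16/5.
Expected payoff of B: (1/5)·2 + (3/5)·4 + (1/5)·5 = 19/5.
The largest is 19/5, so the row player's best response is B.

B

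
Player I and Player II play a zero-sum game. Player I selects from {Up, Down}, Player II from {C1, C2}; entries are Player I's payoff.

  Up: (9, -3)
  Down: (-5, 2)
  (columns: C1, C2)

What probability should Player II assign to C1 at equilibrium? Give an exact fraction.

5/19

Row minima: Up → -3, Down → -5; maximin = -3.
Column maxima: C1 → 9, C2 → 2; minimax = 2.
-3 ≠ 2, so there is no saddle point; optimal play is mixed.
Let Player I play Up with probability p. Expected payoff against C1: 9p + (-5)(1−p) = 14p − 5; against C2: (-3)p + 2(1−p) = −5p + 2.
Setting these equal: 14p − 5 = −5p + 2 ⇒ 19p = 7 ⇒ p = 7/19, and the value is (14)·(7/19) − 5 = 3/19.
For Player II: with q = P(C1), equating Up's and Down's payoffs gives 12q − 3 = −7q + 2 ⇒ q = 5/19.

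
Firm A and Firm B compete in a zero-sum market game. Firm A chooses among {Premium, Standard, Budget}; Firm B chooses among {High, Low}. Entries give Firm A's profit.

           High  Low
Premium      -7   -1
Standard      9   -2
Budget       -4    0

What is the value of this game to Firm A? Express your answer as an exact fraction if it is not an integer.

Row minima: Premium → -7, Standard → -2, Budget → -4; maximin = -2.
Column maxima: High → 9, Low → 0; minimax = 0.
-2 ≠ 0, so there is no saddle point; optimal play is mixed.
Premium is strictly dominated by Budget, so Firm A never plays it.
On the remaining 2×2 (Standard, Budget vs High, Low):
Let Firm A play Standard with probability p. Expected payoff against High: 9p + (-4)(1−p) = 13p − 4; against Low: (-2)p + 0(1−p) = −2p.
Setting these equal: 13p − 4 = −2p ⇒ 15p = 4 ⇒ p = 4/15, and the value is (13)·(4/15) − 4 = -8/15.
For Firm B: with q = P(High), equating Standard's and Budget's payoffs gives 11q − 2 = −4q ⇒ q = 2/15.

-8/15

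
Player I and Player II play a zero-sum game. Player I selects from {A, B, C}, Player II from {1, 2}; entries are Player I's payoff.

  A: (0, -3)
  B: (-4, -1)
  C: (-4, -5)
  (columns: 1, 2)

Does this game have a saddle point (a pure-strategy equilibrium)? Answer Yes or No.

No

Row minima: A → -3, B → -4, C → -5; maximin = -3.
Column maxima: 1 → 0, 2 → -1; minimax = -1.
-3 ≠ -1, so no pure-strategy equilibrium exists.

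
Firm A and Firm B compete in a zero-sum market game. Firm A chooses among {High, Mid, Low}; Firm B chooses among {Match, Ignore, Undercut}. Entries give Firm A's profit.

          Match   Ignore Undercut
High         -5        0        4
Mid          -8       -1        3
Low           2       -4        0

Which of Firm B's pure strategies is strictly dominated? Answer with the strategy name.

Ignore holds Firm A's payoff strictly below Undercut in every row: 0 < 4, -1 < 3, -4 < 0.
So Undercut is strictly dominated for Firm B.

Undercut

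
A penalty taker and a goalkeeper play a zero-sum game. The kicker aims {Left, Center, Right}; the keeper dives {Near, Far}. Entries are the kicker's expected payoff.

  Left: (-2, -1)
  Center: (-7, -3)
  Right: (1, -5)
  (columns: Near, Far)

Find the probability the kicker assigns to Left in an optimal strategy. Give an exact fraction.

6/7

Row minima: Left → -2, Center → -7, Right → -5; maximin = -2.
Column maxima: Near → 1, Far → -1; minimax = -1.
-2 ≠ -1, so there is no saddle point; optimal play is mixed.
Center is strictly dominated by Left, so the kicker never plays it.
On the remaining 2×2 (Left, Right vs Near, Far):
Let the kicker play Left with probability p. Expected payoff against Near: (-2)p + 1(1−p) = −3p + 1; against Far: (-1)p + (-5)(1−p) = 4p − 5.
Setting these equal: −3p + 1 = 4p − 5 ⇒ −7p = -6 ⇒ p = 6/7, and the value is (-3)·(6/7) + 1 = -11/7.
For the keeper: with q = P(Near), equating Left's and Right's payoffs gives −q − 1 = 6q − 5 ⇒ q = 4/7.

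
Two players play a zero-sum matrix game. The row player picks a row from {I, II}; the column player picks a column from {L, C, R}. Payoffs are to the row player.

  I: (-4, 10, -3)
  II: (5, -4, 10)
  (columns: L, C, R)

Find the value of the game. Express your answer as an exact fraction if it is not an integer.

Row minima: I → -4, II → -4; maximin = -4.
Column maxima: L → 5, C → 10, R → 10; minimax = 5.
-4 ≠ 5, so there is no saddle point; optimal play is mixed.
R is strictly dominated by L (it gives the row player strictly more in every row), so the column player never plays it.
On the remaining 2×2 (I, II vs L, C):
Let the row player play I with probability p. Expected payoff against L: (-4)p + 5(1−p) = −9p + 5; against C: 10p + (-4)(1−p) = 14p − 4.
Setting these equal: −9p + 5 = 14p − 4 ⇒ −23p = -9 ⇒ p = 9/23, and the value is (-9)·(9/23) + 5 = 34/23.
For the column player: with q = P(L), equating I's and II's payoffs gives −14q + 10 = 9q − 4 ⇒ q = 14/23.

34/23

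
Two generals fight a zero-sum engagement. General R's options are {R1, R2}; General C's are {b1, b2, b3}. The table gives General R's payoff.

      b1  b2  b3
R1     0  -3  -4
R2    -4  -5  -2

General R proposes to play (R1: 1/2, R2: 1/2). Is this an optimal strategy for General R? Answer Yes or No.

Against b1 this mix gives (1/2)·0 + (1/2)·(-4) = -2.
Against b2 this mix gives (1/2)·(-3) + (1/2)·(-5) = -4.
Against b3 this mix gives (1/2)·(-4) + (1/2)·(-2) = -3.
General C will play b2, holding General R to -4. Shifting weight toward the row that does better against b2 would raise this floor (the equalizing mix achieves -7/2 against both b2 and b3), so the proposed strategy is not optimal.

No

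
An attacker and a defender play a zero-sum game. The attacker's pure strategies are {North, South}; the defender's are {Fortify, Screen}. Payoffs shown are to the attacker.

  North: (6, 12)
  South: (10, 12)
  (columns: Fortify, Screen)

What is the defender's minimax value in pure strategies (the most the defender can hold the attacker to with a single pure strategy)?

10

Column maxima: Fortify → 10, Screen → 12.
The smallest of these is 10.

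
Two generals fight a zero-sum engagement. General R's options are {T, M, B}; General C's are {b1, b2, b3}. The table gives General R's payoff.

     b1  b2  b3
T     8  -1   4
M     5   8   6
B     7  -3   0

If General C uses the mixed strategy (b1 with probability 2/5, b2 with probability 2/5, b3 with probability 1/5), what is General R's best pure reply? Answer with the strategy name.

M

Expected payoff of T: (2/5)·8 + (2/5)·(-1) + (1/5)·4 = 18/5.
Expected payoff of M: (2/5)·5 + (2/5)·8 + (1/5)·6 = 32/5.
Expected payoff of B: (2/5)·7 + (2/5)·(-3) + (1/5)·0 = 8/5.
The largest is 32/5, so General R's best response is M.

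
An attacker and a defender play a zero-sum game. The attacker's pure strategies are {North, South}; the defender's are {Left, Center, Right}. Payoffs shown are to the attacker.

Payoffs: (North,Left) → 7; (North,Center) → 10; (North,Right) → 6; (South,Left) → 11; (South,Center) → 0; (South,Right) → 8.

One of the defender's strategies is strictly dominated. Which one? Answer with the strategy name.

Right holds the attacker's payoff strictly below Left in every row: 6 < 7, 8 < 11.
So Left is strictly dominated for the defender.

Left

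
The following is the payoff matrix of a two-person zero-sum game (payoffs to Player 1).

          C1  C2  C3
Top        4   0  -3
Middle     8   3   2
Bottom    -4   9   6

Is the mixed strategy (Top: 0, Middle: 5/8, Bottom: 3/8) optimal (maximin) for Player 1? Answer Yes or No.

Yes

Against C1 this mix gives (5/8)·8 + (3/8)·(-4) = 7/2.
Against C2 this mix gives (5/8)·3 + (3/8)·9 = 21/4.
Against C3 this mix gives (5/8)·2 + (3/8)·6 = 7/2.
All of Player 2's active replies (C1, C3) yield 7/2, and no column does worse for Player 1. The mix makes Player 2 indifferent and guarantees 7/2, so it is optimal.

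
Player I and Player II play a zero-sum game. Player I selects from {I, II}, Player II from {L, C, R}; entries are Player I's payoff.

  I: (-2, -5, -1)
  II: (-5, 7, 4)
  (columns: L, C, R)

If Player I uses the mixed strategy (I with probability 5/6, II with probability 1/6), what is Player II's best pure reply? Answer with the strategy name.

If Player II plays L, Player I's expected payoff is (5/6)·(-2) + (1/6)·(-5) = -5/2.
If Player II plays C, Player I's expected payoff is (5/6)·(-5) + (1/6)·7 = -3.
If Player II plays R, Player I's expected payoff is (5/6)·(-1) + (1/6)·4 = -1/6.
Player II minimizes Player I's payoff; the smallest is -3, so the best response is C.

C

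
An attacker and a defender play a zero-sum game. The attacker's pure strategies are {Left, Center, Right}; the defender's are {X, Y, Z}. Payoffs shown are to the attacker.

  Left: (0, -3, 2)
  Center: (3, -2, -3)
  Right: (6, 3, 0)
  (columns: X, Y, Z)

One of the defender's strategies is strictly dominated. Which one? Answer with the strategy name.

X

Y holds the attacker's payoff strictly below X in every row: -3 < 0, -2 < 3, 3 < 6.
So X is strictly dominated for the defender.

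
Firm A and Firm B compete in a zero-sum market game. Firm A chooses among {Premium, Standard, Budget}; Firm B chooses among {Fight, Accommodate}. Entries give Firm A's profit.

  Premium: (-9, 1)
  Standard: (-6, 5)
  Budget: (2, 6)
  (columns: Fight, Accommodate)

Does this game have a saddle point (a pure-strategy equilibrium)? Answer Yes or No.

Yes

Row minima: Premium → -9, Standard → -6, Budget → 2; maximin = 2.
Column maxima: Fight → 2, Accommodate → 6; minimax = 2.
maximin = minimax = 2, so a saddle point exists.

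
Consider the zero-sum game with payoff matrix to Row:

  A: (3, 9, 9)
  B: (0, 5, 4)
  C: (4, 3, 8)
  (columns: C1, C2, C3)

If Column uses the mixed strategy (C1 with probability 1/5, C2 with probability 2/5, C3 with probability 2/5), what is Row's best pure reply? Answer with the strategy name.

Expected payoff of A: (1/5)·3 + (2/5)·9 + (2/5)·9 = 39/5.
Expected payoff of B: (1/5)·0 + (2/5)·5 + (2/5)·4 = 18/5.
Expected payoff of C: (1/5)·4 + (2/5)·3 + (2/5)·8 = 26/5.
The largest is 39/5, so Row's best response is A.

A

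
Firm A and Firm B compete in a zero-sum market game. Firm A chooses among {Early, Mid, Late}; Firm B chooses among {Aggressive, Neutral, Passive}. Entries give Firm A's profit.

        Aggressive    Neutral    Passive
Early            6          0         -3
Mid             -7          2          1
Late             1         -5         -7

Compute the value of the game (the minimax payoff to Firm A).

Row minima: Early → -3, Mid → -7, Late → -7; maximin = -3.
Column maxima: Aggressive → 6, Neutral → 2, Passive → 1; minimax = 1.
-3 ≠ 1, so there is no saddle point; optimal play is mixed.
Late is strictly dominated by Early, so Firm A never plays it.
Neutral is strictly dominated by Passive (it gives Firm A strictly more in every row), so Firm B never plays it.
On the remaining 2×2 (Early, Mid vs Aggressive, Passive):
Let Firm A play Early with probability p. Expected payoff against Aggressive: 6p + (-7)(1−p) = 13p − 7; against Passive: (-3)p + 1(1−p) = −4p + 1.
Setting these equal: 13p − 7 = −4p + 1 ⇒ 17p = 8 ⇒ p = 8/17, and the value is (13)·(8/17) − 7 = -15/17.
For Firm B: with q = P(Aggressive), equating Early's and Mid's payoffs gives 9q − 3 = −8q + 1 ⇒ q = 4/17.

-15/17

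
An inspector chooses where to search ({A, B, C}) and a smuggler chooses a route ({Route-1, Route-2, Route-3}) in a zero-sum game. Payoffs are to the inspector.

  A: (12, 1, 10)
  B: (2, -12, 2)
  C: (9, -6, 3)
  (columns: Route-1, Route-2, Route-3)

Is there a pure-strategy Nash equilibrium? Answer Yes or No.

Yes

Row minima: A → 1, B → -12, C → -6; maximin = 1.
Column maxima: Route-1 → 12, Route-2 → 1, Route-3 → 10; minimax = 1.
maximin = minimax = 1, so a saddle point exists.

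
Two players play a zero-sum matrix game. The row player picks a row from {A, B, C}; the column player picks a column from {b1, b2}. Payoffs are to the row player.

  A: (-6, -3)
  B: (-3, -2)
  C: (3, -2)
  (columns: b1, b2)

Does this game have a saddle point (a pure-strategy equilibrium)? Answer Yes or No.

Row minima: A → -6, B → -3, C → -2; maximin = -2.
Column maxima: b1 → 3, b2 → -2; minimax = -2.
maximin = minimax = -2, so a saddle point exists.

Yes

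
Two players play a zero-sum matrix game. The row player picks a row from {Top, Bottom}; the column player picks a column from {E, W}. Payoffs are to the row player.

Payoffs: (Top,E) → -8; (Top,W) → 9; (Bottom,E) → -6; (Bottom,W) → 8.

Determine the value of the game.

-6

Row minima: Top → -8, Bottom → -6; maximin = -6.
Column maxima: E → -6, W → 9; minimax = -6.
Since maximin = minimax = -6, there is a saddle point and the value is -6.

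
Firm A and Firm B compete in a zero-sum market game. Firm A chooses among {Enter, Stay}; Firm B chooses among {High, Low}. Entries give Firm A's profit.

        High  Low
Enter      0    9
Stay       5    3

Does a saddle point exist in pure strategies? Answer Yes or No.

Row minima: Enter → 0, Stay → 3; maximin = 3.
Column maxima: High → 5, Low → 9; minimax = 5.
3 ≠ 5, so no pure-strategy equilibrium exists.

No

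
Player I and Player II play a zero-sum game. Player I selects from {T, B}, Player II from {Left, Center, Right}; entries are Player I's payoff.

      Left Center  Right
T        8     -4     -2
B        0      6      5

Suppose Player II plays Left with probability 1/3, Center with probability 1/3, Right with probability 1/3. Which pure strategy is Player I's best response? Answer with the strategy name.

B

Expected payoff of T: (1/3)·8 + (1/3)·(-4) + (1/3)·(-2) = 2/3.
Expected payoff of B: (1/3)·0 + (1/3)·6 + (1/3)·5 = 11/3.
The largest is 11/3, so Player I's best response is B.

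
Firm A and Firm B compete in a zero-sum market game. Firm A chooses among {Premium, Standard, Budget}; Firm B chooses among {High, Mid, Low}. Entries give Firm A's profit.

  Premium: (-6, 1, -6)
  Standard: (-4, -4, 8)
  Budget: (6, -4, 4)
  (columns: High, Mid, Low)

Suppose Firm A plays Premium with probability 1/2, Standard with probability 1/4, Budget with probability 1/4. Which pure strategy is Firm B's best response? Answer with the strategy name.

If Firm B plays High, Firm A's expected payoff is (1/2)·(-6) + (1/4)·(-4) + (1/4)·6 = -5/2.
If Firm B plays Mid, Firm A's expected payoff is (1/2)·1 + (1/4)·(-4) + (1/4)·(-4) = -3/2.
If Firm B plays Low, Firm A's expected payoff is (1/2)·(-6) + (1/4)·8 + (1/4)·4 = 0.
Firm B minimizes Firm A's payoff; the smallest is -5/2, so the best response is High.

High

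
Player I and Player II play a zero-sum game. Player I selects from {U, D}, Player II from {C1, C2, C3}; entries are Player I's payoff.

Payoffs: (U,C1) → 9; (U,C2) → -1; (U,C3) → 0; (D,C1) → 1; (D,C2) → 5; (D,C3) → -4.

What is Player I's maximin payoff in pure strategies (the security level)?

-1

Row minima: U → -1, D → -4.
The best of these is -1.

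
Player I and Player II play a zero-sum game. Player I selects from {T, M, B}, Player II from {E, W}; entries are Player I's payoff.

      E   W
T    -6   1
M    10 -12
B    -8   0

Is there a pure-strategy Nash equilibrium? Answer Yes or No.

Row minima: T → -6, M → -12, B → -8; maximin = -6.
Column maxima: E → 10, W → 1; minimax = 1.
-6 ≠ 1, so no pure-strategy equilibrium exists.

No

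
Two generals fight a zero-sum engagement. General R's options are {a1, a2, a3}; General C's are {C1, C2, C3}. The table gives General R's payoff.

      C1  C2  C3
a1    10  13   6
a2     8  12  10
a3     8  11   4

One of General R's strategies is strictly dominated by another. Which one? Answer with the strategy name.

a3

a1 gives a strictly higher payoff than a3 against every column: 10 > 8, 13 > 11, 6 > 4.
So a3 is strictly dominated and General R never plays it.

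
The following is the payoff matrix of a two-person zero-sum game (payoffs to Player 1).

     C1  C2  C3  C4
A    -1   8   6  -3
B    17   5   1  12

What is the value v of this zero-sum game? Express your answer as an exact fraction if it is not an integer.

15/4

Row minima: A → -3, B → 1; maximin = 1.
Column maxima: C1 → 17, C2 → 8, C3 → 6, C4 → 12; minimax = 6.
1 ≠ 6, so there is no saddle point; optimal play is mixed.
C1 is strictly dominated by C4 (it gives Player 1 strictly more in every row), so Player 2 never plays it.
C2 is strictly dominated by C3 (it gives Player 1 strictly more in every row), so Player 2 never plays it.
On the remaining 2×2 (A, B vs C3, C4):
Let Player 1 play A with probability p. Expected payoff against C3: 6p + 1(1−p) = 5p + 1; against C4: (-3)p + 12(1−p) = −15p + 12.
Setting these equal: 5p + 1 = −15p + 12 ⇒ 20p = 11 ⇒ p = 11/20, and the value is (5)·(11/20) + 1 = 15/4.
For Player 2: with q = P(C3), equating A's and B's payoffs gives 9q − 3 = −11q + 12 ⇒ q = 3/4.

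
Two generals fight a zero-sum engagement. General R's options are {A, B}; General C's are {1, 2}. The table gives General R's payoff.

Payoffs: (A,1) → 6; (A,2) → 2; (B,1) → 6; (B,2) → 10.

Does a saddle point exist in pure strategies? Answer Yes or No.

Row minima: A → 2, B → 6; maximin = 6.
Column maxima: 1 → 6, 2 → 10; minimax = 6.
maximin = minimax = 6, so a saddle point exists.

Yes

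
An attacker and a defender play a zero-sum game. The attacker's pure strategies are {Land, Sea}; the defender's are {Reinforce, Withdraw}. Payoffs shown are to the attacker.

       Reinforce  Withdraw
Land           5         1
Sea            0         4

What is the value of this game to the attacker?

5/2

Row minima: Land → 1, Sea → 0; maximin = 1.
Column maxima: Reinforce → 5, Withdraw → 4; minimax = 4.
1 ≠ 4, so there is no saddle point; optimal play is mixed.
Let the attacker play Land with probability p. Expected payoff against Reinforce: 5p + 0(1−p) = 5p; against Withdraw: 1p + 4(1−p) = −3p + 4.
Setting these equal: 5p = −3p + 4 ⇒ 8p = 4 ⇒ p = 1/2, and the value is (5)·(1/2) = 5/2.
For the defender: with q = P(Reinforce), equating Land's and Sea's payoffs gives 4q + 1 = −4q + 4 ⇒ q = 3/8.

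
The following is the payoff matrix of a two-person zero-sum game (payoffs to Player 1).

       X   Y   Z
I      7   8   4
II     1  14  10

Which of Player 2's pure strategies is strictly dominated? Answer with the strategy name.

Y

X holds Player 1's payoff strictly below Y in every row: 7 < 8, 1 < 14.
So Y is strictly dominated for Player 2.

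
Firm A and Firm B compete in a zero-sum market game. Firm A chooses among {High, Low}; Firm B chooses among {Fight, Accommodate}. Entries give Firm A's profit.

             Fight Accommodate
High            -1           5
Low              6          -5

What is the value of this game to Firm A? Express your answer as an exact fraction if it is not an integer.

25/17

Row minima: High → -1, Low → -5; maximin = -1.
Column maxima: Fight → 6, Accommodate → 5; minimax = 5.
-1 ≠ 5, so there is no saddle point; optimal play is mixed.
Let Firm A play High with probability p. Expected payoff against Fight: (-1)p + 6(1−p) = −7p + 6; against Accommodate: 5p + (-5)(1−p) = 10p − 5.
Setting these equal: −7p + 6 = 10p − 5 ⇒ −17p = -11 ⇒ p = 11/17, and the value is (-7)·(11/17) + 6 = 25/17.
For Firm B: with q = P(Fight), equating High's and Low's payoffs gives −6q + 5 = 11q − 5 ⇒ q = 10/17.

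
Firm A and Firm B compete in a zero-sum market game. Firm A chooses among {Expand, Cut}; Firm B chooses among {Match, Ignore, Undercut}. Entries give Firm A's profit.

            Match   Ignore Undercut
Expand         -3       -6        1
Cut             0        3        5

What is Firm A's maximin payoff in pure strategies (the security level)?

Row minima: Expand → -6, Cut → 0.
The best of these is 0.

0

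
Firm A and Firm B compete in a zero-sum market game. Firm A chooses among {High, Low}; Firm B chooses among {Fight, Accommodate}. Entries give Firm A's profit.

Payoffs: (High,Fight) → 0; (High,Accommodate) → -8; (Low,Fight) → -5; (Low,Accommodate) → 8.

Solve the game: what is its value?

-40/21

Row minima: High → -8, Low → -5; maximin = -5.
Column maxima: Fight → 0, Accommodate → 8; minimax = 0.
-5 ≠ 0, so there is no saddle point; optimal play is mixed.
Let Firm A play High with probability p. Expected payoff against Fight: 0p + (-5)(1−p) = 5p − 5; against Accommodate: (-8)p + 8(1−p) = −16p + 8.
Setting these equal: 5p − 5 = −16p + 8 ⇒ 21p = 13 ⇒ p = 13/21, and the value is (5)·(13/21) − 5 = -40/21.
For Firm B: with q = P(Fight), equating High's and Low's payoffs gives 8q − 8 = −13q + 8 ⇒ q = 16/21.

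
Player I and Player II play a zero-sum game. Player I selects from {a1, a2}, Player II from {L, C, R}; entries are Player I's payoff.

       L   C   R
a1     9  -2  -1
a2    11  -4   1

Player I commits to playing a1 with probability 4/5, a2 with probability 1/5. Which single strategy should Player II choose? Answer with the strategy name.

C

If Player II plays L, Player I's expected payoff is (4/5)·9 + (1/5)·11 = 47/5.
If Player II plays C, Player I's expected payoff is (4/5)·(-2) + (1/5)·(-4) = -12/5.
If Player II plays R, Player I's expected payoff is (4/5)·(-1) + (1/5)·1 = -3/5.
Player II minimizes Player I's payoff; the smallest is -12/5, so the best response is C.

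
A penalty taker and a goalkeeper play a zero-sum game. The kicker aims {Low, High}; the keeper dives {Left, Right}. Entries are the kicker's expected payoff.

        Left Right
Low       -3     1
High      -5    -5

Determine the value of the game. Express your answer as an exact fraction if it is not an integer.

Row minima: Low → -3, High → -5; maximin = -3.
Column maxima: Left → -3, Right → 1; minimax = -3.
Since maximin = minimax = -3, there is a saddle point and the value is -3.

-3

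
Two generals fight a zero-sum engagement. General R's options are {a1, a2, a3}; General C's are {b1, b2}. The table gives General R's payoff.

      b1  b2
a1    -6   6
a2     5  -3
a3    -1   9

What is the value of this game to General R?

7/3

Row minima: a1 → -6, a2 → -3, a3 → -1; maximin = -1.
Column maxima: b1 → 5, b2 → 9; minimax = 5.
-1 ≠ 5, so there is no saddle point; optimal play is mixed.
a1 is strictly dominated by a3, so General R never plays it.
On the remaining 2×2 (a2, a3 vs b1, b2):
Let General R play a2 with probability p. Expected payoff against b1: 5p + (-1)(1−p) = 6p − 1; against b2: (-3)p + 9(1−p) = −12p + 9.
Setting these equal: 6p − 1 = −12p + 9 ⇒ 18p = 10 ⇒ p = 5/9, and the value is (6)·(5/9) − 1 = 7/3.
For General C: with q = P(b1), equating a2's and a3's payoffs gives 8q − 3 = −10q + 9 ⇒ q = 2/3.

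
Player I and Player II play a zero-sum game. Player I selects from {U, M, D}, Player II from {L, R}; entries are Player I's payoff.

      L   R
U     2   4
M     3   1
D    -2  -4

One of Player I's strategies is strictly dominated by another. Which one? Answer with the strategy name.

D

U gives a strictly higher payoff than D against every column: 2 > -2, 4 > -4.
So D is strictly dominated and Player I never plays it.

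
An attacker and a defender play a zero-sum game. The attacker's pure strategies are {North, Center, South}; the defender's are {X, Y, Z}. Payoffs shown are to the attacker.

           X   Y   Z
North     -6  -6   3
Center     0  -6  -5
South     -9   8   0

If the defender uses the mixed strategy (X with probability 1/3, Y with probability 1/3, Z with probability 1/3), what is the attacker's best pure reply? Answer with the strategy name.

Expected payoff of North: (1/3)·(-6) + (1/3)·(-6) + (1/3)·3 = -3.
Expected payoff of Center: (1/3)·0 + (1/3)·(-6) + (1/3)·(-5) = -11/3.
Expected payoff of South: (1/3)·(-9) + (1/3)·8 + (1/3)·0 = -1/3.
The largest is -1/3, so the attacker's best response is South.

South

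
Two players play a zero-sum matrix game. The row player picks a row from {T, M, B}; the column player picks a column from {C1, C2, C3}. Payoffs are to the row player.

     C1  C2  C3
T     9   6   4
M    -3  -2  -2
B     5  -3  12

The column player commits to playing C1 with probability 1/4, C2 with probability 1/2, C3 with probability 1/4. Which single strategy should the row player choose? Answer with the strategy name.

Expected payoff of T: (1/4)·9 + (1/2)·6 + (1/4)·4 = 25/4.
Expected payoff of M: (1/4)·(-3) + (1/2)·(-2) + (1/4)·(-2) = -9/4.
Expected payoff of B: (1/4)·5 + (1/2)·(-3) + (1/4)·12 = 11/4.
The largest is 25/4, so the row player's best response is T.

T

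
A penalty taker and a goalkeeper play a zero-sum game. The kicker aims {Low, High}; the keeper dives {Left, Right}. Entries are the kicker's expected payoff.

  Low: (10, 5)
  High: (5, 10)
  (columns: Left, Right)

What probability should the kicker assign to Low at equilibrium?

1/2

Row minima: Low → 5, High → 5; maximin = 5.
Column maxima: Left → 10, Right → 10; minimax = 10.
5 ≠ 10, so there is no saddle point; optimal play is mixed.
Let the kicker play Low with probability p. Expected payoff against Left: 10p + 5(1−p) = 5p + 5; against Right: 5p + 10(1−p) = −5p + 10.
Setting these equal: 5p + 5 = −5p + 10 ⇒ 10p = 5 ⇒ p = 1/2, and the value is (5)·(1/2) + 5 = 15/2.
For the keeper: with q = P(Left), equating Low's and High's payoffs gives 5q + 5 = −5q + 10 ⇒ q = 1/2.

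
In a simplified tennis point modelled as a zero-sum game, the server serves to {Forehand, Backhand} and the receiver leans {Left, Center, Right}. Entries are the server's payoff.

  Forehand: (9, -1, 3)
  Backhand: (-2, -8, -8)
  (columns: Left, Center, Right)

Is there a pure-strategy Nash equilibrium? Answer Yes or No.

Row minima: Forehand → -1, Backhand → -8; maximin = -1.
Column maxima: Left → 9, Center → -1, Right → 3; minimax = -1.
maximin = minimax = -1, so a saddle point exists.

Yes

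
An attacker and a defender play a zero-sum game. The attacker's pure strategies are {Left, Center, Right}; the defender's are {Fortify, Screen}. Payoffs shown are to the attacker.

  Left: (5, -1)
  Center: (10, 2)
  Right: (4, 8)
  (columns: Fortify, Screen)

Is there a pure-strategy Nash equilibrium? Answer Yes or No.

Row minima: Left → -1, Center → 2, Right → 4; maximin = 4.
Column maxima: Fortify → 10, Screen → 8; minimax = 8.
4 ≠ 8, so no pure-strategy equilibrium exists.

No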